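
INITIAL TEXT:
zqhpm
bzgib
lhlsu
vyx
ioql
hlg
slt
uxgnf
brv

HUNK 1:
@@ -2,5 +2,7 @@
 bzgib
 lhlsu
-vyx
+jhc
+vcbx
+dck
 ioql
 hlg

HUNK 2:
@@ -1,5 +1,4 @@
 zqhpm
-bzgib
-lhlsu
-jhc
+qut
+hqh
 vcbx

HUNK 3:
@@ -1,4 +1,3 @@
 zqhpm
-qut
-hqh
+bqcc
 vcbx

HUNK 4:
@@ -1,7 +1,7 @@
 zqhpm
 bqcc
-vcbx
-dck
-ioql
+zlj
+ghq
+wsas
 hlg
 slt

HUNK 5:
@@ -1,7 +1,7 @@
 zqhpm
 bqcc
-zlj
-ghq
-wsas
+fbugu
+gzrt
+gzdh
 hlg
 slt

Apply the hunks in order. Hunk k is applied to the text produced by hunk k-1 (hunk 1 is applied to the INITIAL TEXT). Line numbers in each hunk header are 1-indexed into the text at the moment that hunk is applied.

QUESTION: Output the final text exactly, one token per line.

Hunk 1: at line 2 remove [vyx] add [jhc,vcbx,dck] -> 11 lines: zqhpm bzgib lhlsu jhc vcbx dck ioql hlg slt uxgnf brv
Hunk 2: at line 1 remove [bzgib,lhlsu,jhc] add [qut,hqh] -> 10 lines: zqhpm qut hqh vcbx dck ioql hlg slt uxgnf brv
Hunk 3: at line 1 remove [qut,hqh] add [bqcc] -> 9 lines: zqhpm bqcc vcbx dck ioql hlg slt uxgnf brv
Hunk 4: at line 1 remove [vcbx,dck,ioql] add [zlj,ghq,wsas] -> 9 lines: zqhpm bqcc zlj ghq wsas hlg slt uxgnf brv
Hunk 5: at line 1 remove [zlj,ghq,wsas] add [fbugu,gzrt,gzdh] -> 9 lines: zqhpm bqcc fbugu gzrt gzdh hlg slt uxgnf brv

Answer: zqhpm
bqcc
fbugu
gzrt
gzdh
hlg
slt
uxgnf
brv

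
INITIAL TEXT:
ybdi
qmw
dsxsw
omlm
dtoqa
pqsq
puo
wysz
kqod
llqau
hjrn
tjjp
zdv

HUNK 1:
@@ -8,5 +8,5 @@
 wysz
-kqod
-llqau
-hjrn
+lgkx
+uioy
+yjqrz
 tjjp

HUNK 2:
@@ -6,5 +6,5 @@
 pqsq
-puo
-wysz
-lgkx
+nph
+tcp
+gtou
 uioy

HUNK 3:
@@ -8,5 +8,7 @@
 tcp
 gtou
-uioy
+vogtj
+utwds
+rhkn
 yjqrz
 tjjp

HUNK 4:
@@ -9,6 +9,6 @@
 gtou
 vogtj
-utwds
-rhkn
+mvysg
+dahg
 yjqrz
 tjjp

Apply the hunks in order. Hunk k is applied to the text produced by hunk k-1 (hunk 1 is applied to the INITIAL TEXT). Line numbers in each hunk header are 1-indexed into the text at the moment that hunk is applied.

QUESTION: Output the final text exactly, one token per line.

Answer: ybdi
qmw
dsxsw
omlm
dtoqa
pqsq
nph
tcp
gtou
vogtj
mvysg
dahg
yjqrz
tjjp
zdv

Derivation:
Hunk 1: at line 8 remove [kqod,llqau,hjrn] add [lgkx,uioy,yjqrz] -> 13 lines: ybdi qmw dsxsw omlm dtoqa pqsq puo wysz lgkx uioy yjqrz tjjp zdv
Hunk 2: at line 6 remove [puo,wysz,lgkx] add [nph,tcp,gtou] -> 13 lines: ybdi qmw dsxsw omlm dtoqa pqsq nph tcp gtou uioy yjqrz tjjp zdv
Hunk 3: at line 8 remove [uioy] add [vogtj,utwds,rhkn] -> 15 lines: ybdi qmw dsxsw omlm dtoqa pqsq nph tcp gtou vogtj utwds rhkn yjqrz tjjp zdv
Hunk 4: at line 9 remove [utwds,rhkn] add [mvysg,dahg] -> 15 lines: ybdi qmw dsxsw omlm dtoqa pqsq nph tcp gtou vogtj mvysg dahg yjqrz tjjp zdv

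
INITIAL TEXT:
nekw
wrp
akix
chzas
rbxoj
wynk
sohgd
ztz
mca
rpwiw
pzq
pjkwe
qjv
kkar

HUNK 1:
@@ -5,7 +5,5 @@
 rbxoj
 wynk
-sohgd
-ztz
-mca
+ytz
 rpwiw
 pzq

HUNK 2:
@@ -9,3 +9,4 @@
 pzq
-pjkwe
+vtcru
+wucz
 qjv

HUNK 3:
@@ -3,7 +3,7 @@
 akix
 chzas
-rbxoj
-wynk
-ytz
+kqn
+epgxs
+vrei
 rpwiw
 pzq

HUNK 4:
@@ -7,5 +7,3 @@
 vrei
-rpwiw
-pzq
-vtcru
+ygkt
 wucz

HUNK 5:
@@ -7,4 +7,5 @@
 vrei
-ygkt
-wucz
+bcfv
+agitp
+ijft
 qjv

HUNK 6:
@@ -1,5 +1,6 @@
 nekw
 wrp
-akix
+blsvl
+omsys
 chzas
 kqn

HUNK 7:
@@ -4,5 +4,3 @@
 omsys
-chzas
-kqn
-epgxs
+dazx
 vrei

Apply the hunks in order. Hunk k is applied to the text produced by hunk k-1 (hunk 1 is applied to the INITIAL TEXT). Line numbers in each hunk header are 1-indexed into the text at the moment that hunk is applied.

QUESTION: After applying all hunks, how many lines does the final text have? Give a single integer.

Answer: 11

Derivation:
Hunk 1: at line 5 remove [sohgd,ztz,mca] add [ytz] -> 12 lines: nekw wrp akix chzas rbxoj wynk ytz rpwiw pzq pjkwe qjv kkar
Hunk 2: at line 9 remove [pjkwe] add [vtcru,wucz] -> 13 lines: nekw wrp akix chzas rbxoj wynk ytz rpwiw pzq vtcru wucz qjv kkar
Hunk 3: at line 3 remove [rbxoj,wynk,ytz] add [kqn,epgxs,vrei] -> 13 lines: nekw wrp akix chzas kqn epgxs vrei rpwiw pzq vtcru wucz qjv kkar
Hunk 4: at line 7 remove [rpwiw,pzq,vtcru] add [ygkt] -> 11 lines: nekw wrp akix chzas kqn epgxs vrei ygkt wucz qjv kkar
Hunk 5: at line 7 remove [ygkt,wucz] add [bcfv,agitp,ijft] -> 12 lines: nekw wrp akix chzas kqn epgxs vrei bcfv agitp ijft qjv kkar
Hunk 6: at line 1 remove [akix] add [blsvl,omsys] -> 13 lines: nekw wrp blsvl omsys chzas kqn epgxs vrei bcfv agitp ijft qjv kkar
Hunk 7: at line 4 remove [chzas,kqn,epgxs] add [dazx] -> 11 lines: nekw wrp blsvl omsys dazx vrei bcfv agitp ijft qjv kkar
Final line count: 11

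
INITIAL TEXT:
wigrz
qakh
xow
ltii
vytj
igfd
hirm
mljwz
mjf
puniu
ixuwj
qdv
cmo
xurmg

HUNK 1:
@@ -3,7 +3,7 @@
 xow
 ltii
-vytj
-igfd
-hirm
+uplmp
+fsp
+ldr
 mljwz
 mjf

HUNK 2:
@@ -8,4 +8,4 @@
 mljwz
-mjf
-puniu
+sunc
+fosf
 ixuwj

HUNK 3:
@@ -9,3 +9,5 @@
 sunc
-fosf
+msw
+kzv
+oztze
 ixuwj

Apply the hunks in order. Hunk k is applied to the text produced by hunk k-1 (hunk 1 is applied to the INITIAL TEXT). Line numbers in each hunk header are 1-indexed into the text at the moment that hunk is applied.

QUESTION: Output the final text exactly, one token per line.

Answer: wigrz
qakh
xow
ltii
uplmp
fsp
ldr
mljwz
sunc
msw
kzv
oztze
ixuwj
qdv
cmo
xurmg

Derivation:
Hunk 1: at line 3 remove [vytj,igfd,hirm] add [uplmp,fsp,ldr] -> 14 lines: wigrz qakh xow ltii uplmp fsp ldr mljwz mjf puniu ixuwj qdv cmo xurmg
Hunk 2: at line 8 remove [mjf,puniu] add [sunc,fosf] -> 14 lines: wigrz qakh xow ltii uplmp fsp ldr mljwz sunc fosf ixuwj qdv cmo xurmg
Hunk 3: at line 9 remove [fosf] add [msw,kzv,oztze] -> 16 lines: wigrz qakh xow ltii uplmp fsp ldr mljwz sunc msw kzv oztze ixuwj qdv cmo xurmg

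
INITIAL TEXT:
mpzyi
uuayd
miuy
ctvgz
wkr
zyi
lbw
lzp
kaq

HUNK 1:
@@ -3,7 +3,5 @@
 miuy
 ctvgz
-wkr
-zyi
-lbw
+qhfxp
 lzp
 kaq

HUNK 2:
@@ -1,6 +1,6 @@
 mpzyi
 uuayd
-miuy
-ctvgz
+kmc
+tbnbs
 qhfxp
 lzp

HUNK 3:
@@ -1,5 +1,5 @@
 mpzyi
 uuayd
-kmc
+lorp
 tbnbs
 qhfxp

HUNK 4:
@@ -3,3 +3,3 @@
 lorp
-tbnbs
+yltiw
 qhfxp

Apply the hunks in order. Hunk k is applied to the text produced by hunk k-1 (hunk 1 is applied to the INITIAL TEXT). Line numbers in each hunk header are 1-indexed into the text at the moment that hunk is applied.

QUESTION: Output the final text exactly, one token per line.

Hunk 1: at line 3 remove [wkr,zyi,lbw] add [qhfxp] -> 7 lines: mpzyi uuayd miuy ctvgz qhfxp lzp kaq
Hunk 2: at line 1 remove [miuy,ctvgz] add [kmc,tbnbs] -> 7 lines: mpzyi uuayd kmc tbnbs qhfxp lzp kaq
Hunk 3: at line 1 remove [kmc] add [lorp] -> 7 lines: mpzyi uuayd lorp tbnbs qhfxp lzp kaq
Hunk 4: at line 3 remove [tbnbs] add [yltiw] -> 7 lines: mpzyi uuayd lorp yltiw qhfxp lzp kaq

Answer: mpzyi
uuayd
lorp
yltiw
qhfxp
lzp
kaq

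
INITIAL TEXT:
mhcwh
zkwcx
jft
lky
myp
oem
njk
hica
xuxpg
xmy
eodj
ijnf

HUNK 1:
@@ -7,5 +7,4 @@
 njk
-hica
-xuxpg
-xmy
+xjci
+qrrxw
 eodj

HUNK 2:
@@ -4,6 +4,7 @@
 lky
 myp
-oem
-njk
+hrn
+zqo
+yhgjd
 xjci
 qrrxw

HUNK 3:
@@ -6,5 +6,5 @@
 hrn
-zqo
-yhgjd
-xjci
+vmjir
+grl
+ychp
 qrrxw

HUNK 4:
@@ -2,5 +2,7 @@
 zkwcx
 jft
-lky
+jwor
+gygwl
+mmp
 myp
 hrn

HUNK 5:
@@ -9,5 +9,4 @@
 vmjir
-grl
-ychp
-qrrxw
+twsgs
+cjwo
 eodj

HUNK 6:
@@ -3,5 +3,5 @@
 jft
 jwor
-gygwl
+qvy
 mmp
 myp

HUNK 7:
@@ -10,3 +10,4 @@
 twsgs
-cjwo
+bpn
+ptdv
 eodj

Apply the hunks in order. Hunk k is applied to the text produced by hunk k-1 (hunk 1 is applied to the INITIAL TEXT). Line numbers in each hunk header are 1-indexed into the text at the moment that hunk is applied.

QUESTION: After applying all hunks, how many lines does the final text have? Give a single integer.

Answer: 14

Derivation:
Hunk 1: at line 7 remove [hica,xuxpg,xmy] add [xjci,qrrxw] -> 11 lines: mhcwh zkwcx jft lky myp oem njk xjci qrrxw eodj ijnf
Hunk 2: at line 4 remove [oem,njk] add [hrn,zqo,yhgjd] -> 12 lines: mhcwh zkwcx jft lky myp hrn zqo yhgjd xjci qrrxw eodj ijnf
Hunk 3: at line 6 remove [zqo,yhgjd,xjci] add [vmjir,grl,ychp] -> 12 lines: mhcwh zkwcx jft lky myp hrn vmjir grl ychp qrrxw eodj ijnf
Hunk 4: at line 2 remove [lky] add [jwor,gygwl,mmp] -> 14 lines: mhcwh zkwcx jft jwor gygwl mmp myp hrn vmjir grl ychp qrrxw eodj ijnf
Hunk 5: at line 9 remove [grl,ychp,qrrxw] add [twsgs,cjwo] -> 13 lines: mhcwh zkwcx jft jwor gygwl mmp myp hrn vmjir twsgs cjwo eodj ijnf
Hunk 6: at line 3 remove [gygwl] add [qvy] -> 13 lines: mhcwh zkwcx jft jwor qvy mmp myp hrn vmjir twsgs cjwo eodj ijnf
Hunk 7: at line 10 remove [cjwo] add [bpn,ptdv] -> 14 lines: mhcwh zkwcx jft jwor qvy mmp myp hrn vmjir twsgs bpn ptdv eodj ijnf
Final line count: 14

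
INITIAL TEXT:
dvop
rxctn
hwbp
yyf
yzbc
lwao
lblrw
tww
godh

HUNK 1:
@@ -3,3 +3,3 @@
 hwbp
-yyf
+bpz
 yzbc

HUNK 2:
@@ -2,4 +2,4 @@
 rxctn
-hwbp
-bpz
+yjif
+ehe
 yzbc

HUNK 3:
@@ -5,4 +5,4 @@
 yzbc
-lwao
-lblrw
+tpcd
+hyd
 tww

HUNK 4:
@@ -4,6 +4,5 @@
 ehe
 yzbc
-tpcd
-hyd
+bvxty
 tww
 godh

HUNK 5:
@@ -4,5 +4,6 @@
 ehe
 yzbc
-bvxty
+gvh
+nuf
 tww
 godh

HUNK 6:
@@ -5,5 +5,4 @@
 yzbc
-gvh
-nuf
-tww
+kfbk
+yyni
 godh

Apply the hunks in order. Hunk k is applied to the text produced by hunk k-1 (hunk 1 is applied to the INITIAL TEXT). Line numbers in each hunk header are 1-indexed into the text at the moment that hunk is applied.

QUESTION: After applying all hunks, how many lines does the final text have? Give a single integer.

Hunk 1: at line 3 remove [yyf] add [bpz] -> 9 lines: dvop rxctn hwbp bpz yzbc lwao lblrw tww godh
Hunk 2: at line 2 remove [hwbp,bpz] add [yjif,ehe] -> 9 lines: dvop rxctn yjif ehe yzbc lwao lblrw tww godh
Hunk 3: at line 5 remove [lwao,lblrw] add [tpcd,hyd] -> 9 lines: dvop rxctn yjif ehe yzbc tpcd hyd tww godh
Hunk 4: at line 4 remove [tpcd,hyd] add [bvxty] -> 8 lines: dvop rxctn yjif ehe yzbc bvxty tww godh
Hunk 5: at line 4 remove [bvxty] add [gvh,nuf] -> 9 lines: dvop rxctn yjif ehe yzbc gvh nuf tww godh
Hunk 6: at line 5 remove [gvh,nuf,tww] add [kfbk,yyni] -> 8 lines: dvop rxctn yjif ehe yzbc kfbk yyni godh
Final line count: 8

Answer: 8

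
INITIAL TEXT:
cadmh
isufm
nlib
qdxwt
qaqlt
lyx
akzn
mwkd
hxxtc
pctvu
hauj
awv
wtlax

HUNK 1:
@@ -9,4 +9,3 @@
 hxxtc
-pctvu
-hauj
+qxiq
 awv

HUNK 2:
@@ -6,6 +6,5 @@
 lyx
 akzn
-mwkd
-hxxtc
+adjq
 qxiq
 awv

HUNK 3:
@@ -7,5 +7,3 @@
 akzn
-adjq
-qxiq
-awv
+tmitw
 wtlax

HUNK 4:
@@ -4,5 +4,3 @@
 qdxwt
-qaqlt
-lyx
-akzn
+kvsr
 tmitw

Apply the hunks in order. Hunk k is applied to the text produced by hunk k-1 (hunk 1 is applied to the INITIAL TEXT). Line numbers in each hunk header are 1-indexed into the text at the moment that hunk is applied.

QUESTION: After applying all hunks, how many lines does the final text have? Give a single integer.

Hunk 1: at line 9 remove [pctvu,hauj] add [qxiq] -> 12 lines: cadmh isufm nlib qdxwt qaqlt lyx akzn mwkd hxxtc qxiq awv wtlax
Hunk 2: at line 6 remove [mwkd,hxxtc] add [adjq] -> 11 lines: cadmh isufm nlib qdxwt qaqlt lyx akzn adjq qxiq awv wtlax
Hunk 3: at line 7 remove [adjq,qxiq,awv] add [tmitw] -> 9 lines: cadmh isufm nlib qdxwt qaqlt lyx akzn tmitw wtlax
Hunk 4: at line 4 remove [qaqlt,lyx,akzn] add [kvsr] -> 7 lines: cadmh isufm nlib qdxwt kvsr tmitw wtlax
Final line count: 7

Answer: 7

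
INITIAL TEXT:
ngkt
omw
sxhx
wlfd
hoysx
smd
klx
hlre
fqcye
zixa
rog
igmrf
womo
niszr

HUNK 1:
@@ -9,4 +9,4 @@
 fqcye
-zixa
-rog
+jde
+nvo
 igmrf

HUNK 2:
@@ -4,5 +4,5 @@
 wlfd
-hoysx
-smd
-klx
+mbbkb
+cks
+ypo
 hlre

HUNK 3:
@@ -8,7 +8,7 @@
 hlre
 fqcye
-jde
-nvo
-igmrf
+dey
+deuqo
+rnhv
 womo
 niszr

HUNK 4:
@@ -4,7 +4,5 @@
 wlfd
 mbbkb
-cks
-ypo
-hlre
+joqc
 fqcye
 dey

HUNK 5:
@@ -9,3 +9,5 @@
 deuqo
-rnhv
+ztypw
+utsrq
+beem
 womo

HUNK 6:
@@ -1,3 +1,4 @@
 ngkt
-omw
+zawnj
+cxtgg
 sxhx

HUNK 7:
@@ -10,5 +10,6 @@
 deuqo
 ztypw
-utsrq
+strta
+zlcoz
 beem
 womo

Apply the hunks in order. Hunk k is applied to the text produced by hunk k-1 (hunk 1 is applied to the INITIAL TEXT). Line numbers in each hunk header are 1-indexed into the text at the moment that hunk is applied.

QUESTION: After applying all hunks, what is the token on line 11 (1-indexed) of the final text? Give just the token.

Hunk 1: at line 9 remove [zixa,rog] add [jde,nvo] -> 14 lines: ngkt omw sxhx wlfd hoysx smd klx hlre fqcye jde nvo igmrf womo niszr
Hunk 2: at line 4 remove [hoysx,smd,klx] add [mbbkb,cks,ypo] -> 14 lines: ngkt omw sxhx wlfd mbbkb cks ypo hlre fqcye jde nvo igmrf womo niszr
Hunk 3: at line 8 remove [jde,nvo,igmrf] add [dey,deuqo,rnhv] -> 14 lines: ngkt omw sxhx wlfd mbbkb cks ypo hlre fqcye dey deuqo rnhv womo niszr
Hunk 4: at line 4 remove [cks,ypo,hlre] add [joqc] -> 12 lines: ngkt omw sxhx wlfd mbbkb joqc fqcye dey deuqo rnhv womo niszr
Hunk 5: at line 9 remove [rnhv] add [ztypw,utsrq,beem] -> 14 lines: ngkt omw sxhx wlfd mbbkb joqc fqcye dey deuqo ztypw utsrq beem womo niszr
Hunk 6: at line 1 remove [omw] add [zawnj,cxtgg] -> 15 lines: ngkt zawnj cxtgg sxhx wlfd mbbkb joqc fqcye dey deuqo ztypw utsrq beem womo niszr
Hunk 7: at line 10 remove [utsrq] add [strta,zlcoz] -> 16 lines: ngkt zawnj cxtgg sxhx wlfd mbbkb joqc fqcye dey deuqo ztypw strta zlcoz beem womo niszr
Final line 11: ztypw

Answer: ztypw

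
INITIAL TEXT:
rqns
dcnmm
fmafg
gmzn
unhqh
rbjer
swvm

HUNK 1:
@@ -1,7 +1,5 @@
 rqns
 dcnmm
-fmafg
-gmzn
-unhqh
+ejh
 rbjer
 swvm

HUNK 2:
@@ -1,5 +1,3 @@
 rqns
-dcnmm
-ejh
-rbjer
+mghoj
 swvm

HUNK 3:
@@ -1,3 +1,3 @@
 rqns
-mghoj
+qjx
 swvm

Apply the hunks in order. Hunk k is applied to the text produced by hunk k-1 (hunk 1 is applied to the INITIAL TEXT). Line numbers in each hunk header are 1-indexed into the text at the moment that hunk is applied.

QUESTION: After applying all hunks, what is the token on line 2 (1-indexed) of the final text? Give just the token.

Answer: qjx

Derivation:
Hunk 1: at line 1 remove [fmafg,gmzn,unhqh] add [ejh] -> 5 lines: rqns dcnmm ejh rbjer swvm
Hunk 2: at line 1 remove [dcnmm,ejh,rbjer] add [mghoj] -> 3 lines: rqns mghoj swvm
Hunk 3: at line 1 remove [mghoj] add [qjx] -> 3 lines: rqns qjx swvm
Final line 2: qjx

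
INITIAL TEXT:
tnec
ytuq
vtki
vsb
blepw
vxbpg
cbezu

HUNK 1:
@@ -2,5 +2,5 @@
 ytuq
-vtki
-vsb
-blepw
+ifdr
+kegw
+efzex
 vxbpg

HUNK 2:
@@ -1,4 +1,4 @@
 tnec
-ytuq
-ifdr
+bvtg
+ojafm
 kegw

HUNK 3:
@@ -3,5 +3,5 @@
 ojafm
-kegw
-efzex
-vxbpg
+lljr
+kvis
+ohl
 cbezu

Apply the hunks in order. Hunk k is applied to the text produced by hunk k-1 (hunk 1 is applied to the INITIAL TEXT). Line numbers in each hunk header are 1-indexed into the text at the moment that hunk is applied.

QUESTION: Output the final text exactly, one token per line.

Hunk 1: at line 2 remove [vtki,vsb,blepw] add [ifdr,kegw,efzex] -> 7 lines: tnec ytuq ifdr kegw efzex vxbpg cbezu
Hunk 2: at line 1 remove [ytuq,ifdr] add [bvtg,ojafm] -> 7 lines: tnec bvtg ojafm kegw efzex vxbpg cbezu
Hunk 3: at line 3 remove [kegw,efzex,vxbpg] add [lljr,kvis,ohl] -> 7 lines: tnec bvtg ojafm lljr kvis ohl cbezu

Answer: tnec
bvtg
ojafm
lljr
kvis
ohl
cbezu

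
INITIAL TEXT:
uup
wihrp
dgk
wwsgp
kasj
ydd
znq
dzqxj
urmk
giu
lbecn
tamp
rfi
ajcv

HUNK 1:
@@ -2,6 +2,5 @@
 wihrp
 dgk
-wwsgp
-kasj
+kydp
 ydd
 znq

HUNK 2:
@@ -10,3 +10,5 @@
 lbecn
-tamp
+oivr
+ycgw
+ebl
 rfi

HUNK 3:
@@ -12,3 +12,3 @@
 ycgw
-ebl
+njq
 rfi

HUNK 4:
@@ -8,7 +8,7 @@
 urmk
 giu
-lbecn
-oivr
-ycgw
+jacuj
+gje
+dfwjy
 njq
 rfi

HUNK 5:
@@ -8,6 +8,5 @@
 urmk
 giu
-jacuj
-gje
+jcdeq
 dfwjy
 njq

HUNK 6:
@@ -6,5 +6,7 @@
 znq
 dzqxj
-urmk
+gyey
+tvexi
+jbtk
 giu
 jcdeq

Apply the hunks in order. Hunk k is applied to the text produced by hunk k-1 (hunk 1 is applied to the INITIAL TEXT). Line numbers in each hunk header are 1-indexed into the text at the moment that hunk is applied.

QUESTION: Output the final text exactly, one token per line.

Answer: uup
wihrp
dgk
kydp
ydd
znq
dzqxj
gyey
tvexi
jbtk
giu
jcdeq
dfwjy
njq
rfi
ajcv

Derivation:
Hunk 1: at line 2 remove [wwsgp,kasj] add [kydp] -> 13 lines: uup wihrp dgk kydp ydd znq dzqxj urmk giu lbecn tamp rfi ajcv
Hunk 2: at line 10 remove [tamp] add [oivr,ycgw,ebl] -> 15 lines: uup wihrp dgk kydp ydd znq dzqxj urmk giu lbecn oivr ycgw ebl rfi ajcv
Hunk 3: at line 12 remove [ebl] add [njq] -> 15 lines: uup wihrp dgk kydp ydd znq dzqxj urmk giu lbecn oivr ycgw njq rfi ajcv
Hunk 4: at line 8 remove [lbecn,oivr,ycgw] add [jacuj,gje,dfwjy] -> 15 lines: uup wihrp dgk kydp ydd znq dzqxj urmk giu jacuj gje dfwjy njq rfi ajcv
Hunk 5: at line 8 remove [jacuj,gje] add [jcdeq] -> 14 lines: uup wihrp dgk kydp ydd znq dzqxj urmk giu jcdeq dfwjy njq rfi ajcv
Hunk 6: at line 6 remove [urmk] add [gyey,tvexi,jbtk] -> 16 lines: uup wihrp dgk kydp ydd znq dzqxj gyey tvexi jbtk giu jcdeq dfwjy njq rfi ajcv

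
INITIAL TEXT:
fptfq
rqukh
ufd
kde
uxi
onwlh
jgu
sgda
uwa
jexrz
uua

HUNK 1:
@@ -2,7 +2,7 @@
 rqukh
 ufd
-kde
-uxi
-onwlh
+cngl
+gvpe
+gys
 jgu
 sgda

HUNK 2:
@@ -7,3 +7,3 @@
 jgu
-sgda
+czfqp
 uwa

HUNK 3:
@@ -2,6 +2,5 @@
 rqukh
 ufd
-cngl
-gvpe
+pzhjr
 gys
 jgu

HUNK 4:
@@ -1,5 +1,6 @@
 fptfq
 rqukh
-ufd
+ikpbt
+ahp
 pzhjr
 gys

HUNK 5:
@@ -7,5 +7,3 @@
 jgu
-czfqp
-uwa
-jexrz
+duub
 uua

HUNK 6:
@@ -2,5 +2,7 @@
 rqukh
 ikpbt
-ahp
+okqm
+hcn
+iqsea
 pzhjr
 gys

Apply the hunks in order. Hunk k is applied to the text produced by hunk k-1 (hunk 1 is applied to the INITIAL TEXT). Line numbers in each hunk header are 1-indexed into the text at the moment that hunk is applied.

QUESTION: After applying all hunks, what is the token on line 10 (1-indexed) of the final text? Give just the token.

Hunk 1: at line 2 remove [kde,uxi,onwlh] add [cngl,gvpe,gys] -> 11 lines: fptfq rqukh ufd cngl gvpe gys jgu sgda uwa jexrz uua
Hunk 2: at line 7 remove [sgda] add [czfqp] -> 11 lines: fptfq rqukh ufd cngl gvpe gys jgu czfqp uwa jexrz uua
Hunk 3: at line 2 remove [cngl,gvpe] add [pzhjr] -> 10 lines: fptfq rqukh ufd pzhjr gys jgu czfqp uwa jexrz uua
Hunk 4: at line 1 remove [ufd] add [ikpbt,ahp] -> 11 lines: fptfq rqukh ikpbt ahp pzhjr gys jgu czfqp uwa jexrz uua
Hunk 5: at line 7 remove [czfqp,uwa,jexrz] add [duub] -> 9 lines: fptfq rqukh ikpbt ahp pzhjr gys jgu duub uua
Hunk 6: at line 2 remove [ahp] add [okqm,hcn,iqsea] -> 11 lines: fptfq rqukh ikpbt okqm hcn iqsea pzhjr gys jgu duub uua
Final line 10: duub

Answer: duub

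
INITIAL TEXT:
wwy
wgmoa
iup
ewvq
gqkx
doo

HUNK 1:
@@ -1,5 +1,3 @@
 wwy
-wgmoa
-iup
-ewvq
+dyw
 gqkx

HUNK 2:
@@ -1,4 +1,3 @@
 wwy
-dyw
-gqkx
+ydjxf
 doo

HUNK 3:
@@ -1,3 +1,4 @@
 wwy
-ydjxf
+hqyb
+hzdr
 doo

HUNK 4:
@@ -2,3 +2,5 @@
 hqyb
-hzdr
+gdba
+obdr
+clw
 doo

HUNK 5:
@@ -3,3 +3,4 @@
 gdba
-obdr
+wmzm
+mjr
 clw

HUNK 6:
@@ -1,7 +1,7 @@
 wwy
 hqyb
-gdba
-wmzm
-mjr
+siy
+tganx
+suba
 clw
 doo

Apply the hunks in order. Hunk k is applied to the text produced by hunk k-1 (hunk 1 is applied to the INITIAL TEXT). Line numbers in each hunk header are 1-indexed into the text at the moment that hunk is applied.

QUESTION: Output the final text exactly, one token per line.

Answer: wwy
hqyb
siy
tganx
suba
clw
doo

Derivation:
Hunk 1: at line 1 remove [wgmoa,iup,ewvq] add [dyw] -> 4 lines: wwy dyw gqkx doo
Hunk 2: at line 1 remove [dyw,gqkx] add [ydjxf] -> 3 lines: wwy ydjxf doo
Hunk 3: at line 1 remove [ydjxf] add [hqyb,hzdr] -> 4 lines: wwy hqyb hzdr doo
Hunk 4: at line 2 remove [hzdr] add [gdba,obdr,clw] -> 6 lines: wwy hqyb gdba obdr clw doo
Hunk 5: at line 3 remove [obdr] add [wmzm,mjr] -> 7 lines: wwy hqyb gdba wmzm mjr clw doo
Hunk 6: at line 1 remove [gdba,wmzm,mjr] add [siy,tganx,suba] -> 7 lines: wwy hqyb siy tganx suba clw doo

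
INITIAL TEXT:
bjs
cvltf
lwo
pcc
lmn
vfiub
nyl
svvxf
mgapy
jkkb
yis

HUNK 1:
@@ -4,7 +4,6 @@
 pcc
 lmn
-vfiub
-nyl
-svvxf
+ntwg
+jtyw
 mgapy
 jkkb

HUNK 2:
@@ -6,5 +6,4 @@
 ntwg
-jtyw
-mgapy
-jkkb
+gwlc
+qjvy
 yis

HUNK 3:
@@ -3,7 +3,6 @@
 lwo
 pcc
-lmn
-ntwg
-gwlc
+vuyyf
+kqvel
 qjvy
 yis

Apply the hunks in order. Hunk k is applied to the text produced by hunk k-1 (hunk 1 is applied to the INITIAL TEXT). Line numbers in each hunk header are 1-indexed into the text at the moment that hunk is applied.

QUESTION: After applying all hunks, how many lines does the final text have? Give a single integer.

Hunk 1: at line 4 remove [vfiub,nyl,svvxf] add [ntwg,jtyw] -> 10 lines: bjs cvltf lwo pcc lmn ntwg jtyw mgapy jkkb yis
Hunk 2: at line 6 remove [jtyw,mgapy,jkkb] add [gwlc,qjvy] -> 9 lines: bjs cvltf lwo pcc lmn ntwg gwlc qjvy yis
Hunk 3: at line 3 remove [lmn,ntwg,gwlc] add [vuyyf,kqvel] -> 8 lines: bjs cvltf lwo pcc vuyyf kqvel qjvy yis
Final line count: 8

Answer: 8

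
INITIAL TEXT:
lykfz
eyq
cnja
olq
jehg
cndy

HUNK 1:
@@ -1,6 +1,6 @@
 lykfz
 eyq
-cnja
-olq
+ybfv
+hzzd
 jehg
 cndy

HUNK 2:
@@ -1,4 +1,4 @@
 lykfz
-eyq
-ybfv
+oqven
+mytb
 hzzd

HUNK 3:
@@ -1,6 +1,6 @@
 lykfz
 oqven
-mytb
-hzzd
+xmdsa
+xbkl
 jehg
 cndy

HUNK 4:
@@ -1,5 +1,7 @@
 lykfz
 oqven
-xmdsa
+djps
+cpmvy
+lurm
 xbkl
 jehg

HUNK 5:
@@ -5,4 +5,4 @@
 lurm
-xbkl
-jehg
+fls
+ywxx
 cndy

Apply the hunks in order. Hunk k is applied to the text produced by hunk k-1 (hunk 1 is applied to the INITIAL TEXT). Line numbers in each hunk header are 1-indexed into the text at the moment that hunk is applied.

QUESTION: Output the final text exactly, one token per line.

Answer: lykfz
oqven
djps
cpmvy
lurm
fls
ywxx
cndy

Derivation:
Hunk 1: at line 1 remove [cnja,olq] add [ybfv,hzzd] -> 6 lines: lykfz eyq ybfv hzzd jehg cndy
Hunk 2: at line 1 remove [eyq,ybfv] add [oqven,mytb] -> 6 lines: lykfz oqven mytb hzzd jehg cndy
Hunk 3: at line 1 remove [mytb,hzzd] add [xmdsa,xbkl] -> 6 lines: lykfz oqven xmdsa xbkl jehg cndy
Hunk 4: at line 1 remove [xmdsa] add [djps,cpmvy,lurm] -> 8 lines: lykfz oqven djps cpmvy lurm xbkl jehg cndy
Hunk 5: at line 5 remove [xbkl,jehg] add [fls,ywxx] -> 8 lines: lykfz oqven djps cpmvy lurm fls ywxx cndy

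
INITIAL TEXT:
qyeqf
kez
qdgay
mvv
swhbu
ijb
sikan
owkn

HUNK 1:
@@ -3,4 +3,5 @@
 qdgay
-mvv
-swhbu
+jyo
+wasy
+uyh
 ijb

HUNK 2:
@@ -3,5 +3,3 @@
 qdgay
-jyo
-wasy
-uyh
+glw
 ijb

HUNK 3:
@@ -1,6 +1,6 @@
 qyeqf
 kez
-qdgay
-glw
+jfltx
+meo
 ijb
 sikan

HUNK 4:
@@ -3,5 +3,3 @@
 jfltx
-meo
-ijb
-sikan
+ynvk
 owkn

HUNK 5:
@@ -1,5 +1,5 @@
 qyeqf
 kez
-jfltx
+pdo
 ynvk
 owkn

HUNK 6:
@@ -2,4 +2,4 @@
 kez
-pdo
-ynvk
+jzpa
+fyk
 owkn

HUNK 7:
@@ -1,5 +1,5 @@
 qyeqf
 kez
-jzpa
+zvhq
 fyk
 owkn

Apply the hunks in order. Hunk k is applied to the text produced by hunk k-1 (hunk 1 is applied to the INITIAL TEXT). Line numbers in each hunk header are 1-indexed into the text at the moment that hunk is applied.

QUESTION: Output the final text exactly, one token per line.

Hunk 1: at line 3 remove [mvv,swhbu] add [jyo,wasy,uyh] -> 9 lines: qyeqf kez qdgay jyo wasy uyh ijb sikan owkn
Hunk 2: at line 3 remove [jyo,wasy,uyh] add [glw] -> 7 lines: qyeqf kez qdgay glw ijb sikan owkn
Hunk 3: at line 1 remove [qdgay,glw] add [jfltx,meo] -> 7 lines: qyeqf kez jfltx meo ijb sikan owkn
Hunk 4: at line 3 remove [meo,ijb,sikan] add [ynvk] -> 5 lines: qyeqf kez jfltx ynvk owkn
Hunk 5: at line 1 remove [jfltx] add [pdo] -> 5 lines: qyeqf kez pdo ynvk owkn
Hunk 6: at line 2 remove [pdo,ynvk] add [jzpa,fyk] -> 5 lines: qyeqf kez jzpa fyk owkn
Hunk 7: at line 1 remove [jzpa] add [zvhq] -> 5 lines: qyeqf kez zvhq fyk owkn

Answer: qyeqf
kez
zvhq
fyk
owkn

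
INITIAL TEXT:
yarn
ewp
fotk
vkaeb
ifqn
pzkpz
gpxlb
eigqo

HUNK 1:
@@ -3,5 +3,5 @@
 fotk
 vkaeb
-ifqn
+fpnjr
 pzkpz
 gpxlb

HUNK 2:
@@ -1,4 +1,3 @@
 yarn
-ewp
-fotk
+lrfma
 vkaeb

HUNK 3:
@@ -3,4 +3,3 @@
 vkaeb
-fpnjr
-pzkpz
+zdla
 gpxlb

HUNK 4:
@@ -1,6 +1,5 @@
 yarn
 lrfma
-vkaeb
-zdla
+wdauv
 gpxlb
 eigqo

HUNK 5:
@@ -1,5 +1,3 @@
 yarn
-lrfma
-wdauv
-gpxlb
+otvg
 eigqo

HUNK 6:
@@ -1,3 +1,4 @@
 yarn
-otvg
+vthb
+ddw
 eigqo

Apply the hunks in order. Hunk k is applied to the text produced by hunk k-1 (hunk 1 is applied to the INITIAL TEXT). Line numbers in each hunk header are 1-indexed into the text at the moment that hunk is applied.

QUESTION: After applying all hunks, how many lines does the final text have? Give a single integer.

Answer: 4

Derivation:
Hunk 1: at line 3 remove [ifqn] add [fpnjr] -> 8 lines: yarn ewp fotk vkaeb fpnjr pzkpz gpxlb eigqo
Hunk 2: at line 1 remove [ewp,fotk] add [lrfma] -> 7 lines: yarn lrfma vkaeb fpnjr pzkpz gpxlb eigqo
Hunk 3: at line 3 remove [fpnjr,pzkpz] add [zdla] -> 6 lines: yarn lrfma vkaeb zdla gpxlb eigqo
Hunk 4: at line 1 remove [vkaeb,zdla] add [wdauv] -> 5 lines: yarn lrfma wdauv gpxlb eigqo
Hunk 5: at line 1 remove [lrfma,wdauv,gpxlb] add [otvg] -> 3 lines: yarn otvg eigqo
Hunk 6: at line 1 remove [otvg] add [vthb,ddw] -> 4 lines: yarn vthb ddw eigqo
Final line count: 4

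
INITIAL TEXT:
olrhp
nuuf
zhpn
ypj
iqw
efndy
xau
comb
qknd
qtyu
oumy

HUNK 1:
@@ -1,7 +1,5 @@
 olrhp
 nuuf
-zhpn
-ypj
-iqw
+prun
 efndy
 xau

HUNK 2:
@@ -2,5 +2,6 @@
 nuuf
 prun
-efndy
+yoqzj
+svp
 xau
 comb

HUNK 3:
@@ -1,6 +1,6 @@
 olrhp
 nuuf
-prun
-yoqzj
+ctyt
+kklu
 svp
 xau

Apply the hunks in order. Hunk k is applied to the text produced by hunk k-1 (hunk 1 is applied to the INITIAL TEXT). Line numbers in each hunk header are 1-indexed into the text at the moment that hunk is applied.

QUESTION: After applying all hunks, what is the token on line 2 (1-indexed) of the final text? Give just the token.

Hunk 1: at line 1 remove [zhpn,ypj,iqw] add [prun] -> 9 lines: olrhp nuuf prun efndy xau comb qknd qtyu oumy
Hunk 2: at line 2 remove [efndy] add [yoqzj,svp] -> 10 lines: olrhp nuuf prun yoqzj svp xau comb qknd qtyu oumy
Hunk 3: at line 1 remove [prun,yoqzj] add [ctyt,kklu] -> 10 lines: olrhp nuuf ctyt kklu svp xau comb qknd qtyu oumy
Final line 2: nuuf

Answer: nuuf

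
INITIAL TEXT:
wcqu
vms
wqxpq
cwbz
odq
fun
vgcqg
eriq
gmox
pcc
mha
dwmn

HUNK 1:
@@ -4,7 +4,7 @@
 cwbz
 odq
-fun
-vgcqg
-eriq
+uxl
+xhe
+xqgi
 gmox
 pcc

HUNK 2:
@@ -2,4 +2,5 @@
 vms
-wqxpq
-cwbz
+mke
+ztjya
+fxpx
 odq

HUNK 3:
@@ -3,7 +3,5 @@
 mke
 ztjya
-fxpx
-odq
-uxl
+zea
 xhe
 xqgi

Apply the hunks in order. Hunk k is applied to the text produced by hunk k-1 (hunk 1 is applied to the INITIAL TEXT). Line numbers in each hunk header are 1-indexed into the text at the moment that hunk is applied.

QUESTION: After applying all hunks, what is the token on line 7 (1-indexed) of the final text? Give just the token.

Answer: xqgi

Derivation:
Hunk 1: at line 4 remove [fun,vgcqg,eriq] add [uxl,xhe,xqgi] -> 12 lines: wcqu vms wqxpq cwbz odq uxl xhe xqgi gmox pcc mha dwmn
Hunk 2: at line 2 remove [wqxpq,cwbz] add [mke,ztjya,fxpx] -> 13 lines: wcqu vms mke ztjya fxpx odq uxl xhe xqgi gmox pcc mha dwmn
Hunk 3: at line 3 remove [fxpx,odq,uxl] add [zea] -> 11 lines: wcqu vms mke ztjya zea xhe xqgi gmox pcc mha dwmn
Final line 7: xqgi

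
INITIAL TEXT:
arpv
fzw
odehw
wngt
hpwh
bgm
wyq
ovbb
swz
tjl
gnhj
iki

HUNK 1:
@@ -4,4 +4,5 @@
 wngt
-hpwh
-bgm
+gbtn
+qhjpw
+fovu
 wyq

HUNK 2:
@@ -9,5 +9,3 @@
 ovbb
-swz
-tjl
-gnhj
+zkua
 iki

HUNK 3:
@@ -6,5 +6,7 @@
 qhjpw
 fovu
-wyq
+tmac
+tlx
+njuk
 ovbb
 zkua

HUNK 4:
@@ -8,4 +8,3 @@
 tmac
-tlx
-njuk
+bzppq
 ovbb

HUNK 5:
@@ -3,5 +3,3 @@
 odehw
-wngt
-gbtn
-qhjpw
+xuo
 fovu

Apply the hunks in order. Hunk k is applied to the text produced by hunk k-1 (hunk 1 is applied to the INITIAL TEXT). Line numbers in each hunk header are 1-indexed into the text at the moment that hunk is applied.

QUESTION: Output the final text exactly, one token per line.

Hunk 1: at line 4 remove [hpwh,bgm] add [gbtn,qhjpw,fovu] -> 13 lines: arpv fzw odehw wngt gbtn qhjpw fovu wyq ovbb swz tjl gnhj iki
Hunk 2: at line 9 remove [swz,tjl,gnhj] add [zkua] -> 11 lines: arpv fzw odehw wngt gbtn qhjpw fovu wyq ovbb zkua iki
Hunk 3: at line 6 remove [wyq] add [tmac,tlx,njuk] -> 13 lines: arpv fzw odehw wngt gbtn qhjpw fovu tmac tlx njuk ovbb zkua iki
Hunk 4: at line 8 remove [tlx,njuk] add [bzppq] -> 12 lines: arpv fzw odehw wngt gbtn qhjpw fovu tmac bzppq ovbb zkua iki
Hunk 5: at line 3 remove [wngt,gbtn,qhjpw] add [xuo] -> 10 lines: arpv fzw odehw xuo fovu tmac bzppq ovbb zkua iki

Answer: arpv
fzw
odehw
xuo
fovu
tmac
bzppq
ovbb
zkua
iki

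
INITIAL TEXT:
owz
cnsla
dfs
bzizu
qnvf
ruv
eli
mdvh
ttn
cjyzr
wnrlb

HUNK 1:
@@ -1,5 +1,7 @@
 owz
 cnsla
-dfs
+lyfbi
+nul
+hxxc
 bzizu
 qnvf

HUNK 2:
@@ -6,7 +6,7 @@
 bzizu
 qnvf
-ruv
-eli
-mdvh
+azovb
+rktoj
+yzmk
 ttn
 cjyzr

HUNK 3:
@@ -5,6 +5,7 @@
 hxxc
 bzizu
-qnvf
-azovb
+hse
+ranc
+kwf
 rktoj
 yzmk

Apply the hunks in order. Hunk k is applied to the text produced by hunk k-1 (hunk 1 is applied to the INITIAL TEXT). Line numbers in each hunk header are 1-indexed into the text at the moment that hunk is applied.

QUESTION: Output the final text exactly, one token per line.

Answer: owz
cnsla
lyfbi
nul
hxxc
bzizu
hse
ranc
kwf
rktoj
yzmk
ttn
cjyzr
wnrlb

Derivation:
Hunk 1: at line 1 remove [dfs] add [lyfbi,nul,hxxc] -> 13 lines: owz cnsla lyfbi nul hxxc bzizu qnvf ruv eli mdvh ttn cjyzr wnrlb
Hunk 2: at line 6 remove [ruv,eli,mdvh] add [azovb,rktoj,yzmk] -> 13 lines: owz cnsla lyfbi nul hxxc bzizu qnvf azovb rktoj yzmk ttn cjyzr wnrlb
Hunk 3: at line 5 remove [qnvf,azovb] add [hse,ranc,kwf] -> 14 lines: owz cnsla lyfbi nul hxxc bzizu hse ranc kwf rktoj yzmk ttn cjyzr wnrlb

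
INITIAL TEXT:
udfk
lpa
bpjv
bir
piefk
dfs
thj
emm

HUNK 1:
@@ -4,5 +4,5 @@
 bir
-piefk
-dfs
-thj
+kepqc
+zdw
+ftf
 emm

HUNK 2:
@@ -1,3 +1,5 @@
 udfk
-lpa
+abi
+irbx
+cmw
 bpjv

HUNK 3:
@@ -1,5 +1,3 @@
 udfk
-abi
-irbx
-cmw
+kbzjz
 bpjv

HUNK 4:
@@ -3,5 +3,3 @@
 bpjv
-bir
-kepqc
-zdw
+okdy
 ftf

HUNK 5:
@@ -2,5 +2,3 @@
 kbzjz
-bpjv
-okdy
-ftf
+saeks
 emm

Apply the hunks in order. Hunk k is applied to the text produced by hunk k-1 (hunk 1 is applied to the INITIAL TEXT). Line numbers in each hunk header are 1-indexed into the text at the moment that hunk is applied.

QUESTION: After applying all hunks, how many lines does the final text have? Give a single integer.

Hunk 1: at line 4 remove [piefk,dfs,thj] add [kepqc,zdw,ftf] -> 8 lines: udfk lpa bpjv bir kepqc zdw ftf emm
Hunk 2: at line 1 remove [lpa] add [abi,irbx,cmw] -> 10 lines: udfk abi irbx cmw bpjv bir kepqc zdw ftf emm
Hunk 3: at line 1 remove [abi,irbx,cmw] add [kbzjz] -> 8 lines: udfk kbzjz bpjv bir kepqc zdw ftf emm
Hunk 4: at line 3 remove [bir,kepqc,zdw] add [okdy] -> 6 lines: udfk kbzjz bpjv okdy ftf emm
Hunk 5: at line 2 remove [bpjv,okdy,ftf] add [saeks] -> 4 lines: udfk kbzjz saeks emm
Final line count: 4

Answer: 4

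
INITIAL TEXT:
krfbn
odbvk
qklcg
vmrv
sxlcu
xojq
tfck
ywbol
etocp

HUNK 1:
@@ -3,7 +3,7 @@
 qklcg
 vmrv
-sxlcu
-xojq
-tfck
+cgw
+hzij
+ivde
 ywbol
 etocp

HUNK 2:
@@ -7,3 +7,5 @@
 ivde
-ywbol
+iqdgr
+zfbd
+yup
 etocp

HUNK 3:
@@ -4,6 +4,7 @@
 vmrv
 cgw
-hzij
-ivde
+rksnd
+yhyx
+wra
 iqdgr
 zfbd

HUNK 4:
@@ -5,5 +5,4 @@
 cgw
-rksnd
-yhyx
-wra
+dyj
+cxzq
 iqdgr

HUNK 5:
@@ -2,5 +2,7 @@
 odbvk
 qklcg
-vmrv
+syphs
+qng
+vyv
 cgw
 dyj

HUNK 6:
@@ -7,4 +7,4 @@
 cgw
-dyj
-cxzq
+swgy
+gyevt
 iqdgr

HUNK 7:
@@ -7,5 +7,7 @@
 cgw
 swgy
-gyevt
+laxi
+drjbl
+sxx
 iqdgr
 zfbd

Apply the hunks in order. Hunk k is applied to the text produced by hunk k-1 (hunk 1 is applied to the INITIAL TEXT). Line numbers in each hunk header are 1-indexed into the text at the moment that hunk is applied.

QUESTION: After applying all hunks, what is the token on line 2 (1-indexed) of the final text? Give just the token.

Hunk 1: at line 3 remove [sxlcu,xojq,tfck] add [cgw,hzij,ivde] -> 9 lines: krfbn odbvk qklcg vmrv cgw hzij ivde ywbol etocp
Hunk 2: at line 7 remove [ywbol] add [iqdgr,zfbd,yup] -> 11 lines: krfbn odbvk qklcg vmrv cgw hzij ivde iqdgr zfbd yup etocp
Hunk 3: at line 4 remove [hzij,ivde] add [rksnd,yhyx,wra] -> 12 lines: krfbn odbvk qklcg vmrv cgw rksnd yhyx wra iqdgr zfbd yup etocp
Hunk 4: at line 5 remove [rksnd,yhyx,wra] add [dyj,cxzq] -> 11 lines: krfbn odbvk qklcg vmrv cgw dyj cxzq iqdgr zfbd yup etocp
Hunk 5: at line 2 remove [vmrv] add [syphs,qng,vyv] -> 13 lines: krfbn odbvk qklcg syphs qng vyv cgw dyj cxzq iqdgr zfbd yup etocp
Hunk 6: at line 7 remove [dyj,cxzq] add [swgy,gyevt] -> 13 lines: krfbn odbvk qklcg syphs qng vyv cgw swgy gyevt iqdgr zfbd yup etocp
Hunk 7: at line 7 remove [gyevt] add [laxi,drjbl,sxx] -> 15 lines: krfbn odbvk qklcg syphs qng vyv cgw swgy laxi drjbl sxx iqdgr zfbd yup etocp
Final line 2: odbvk

Answer: odbvk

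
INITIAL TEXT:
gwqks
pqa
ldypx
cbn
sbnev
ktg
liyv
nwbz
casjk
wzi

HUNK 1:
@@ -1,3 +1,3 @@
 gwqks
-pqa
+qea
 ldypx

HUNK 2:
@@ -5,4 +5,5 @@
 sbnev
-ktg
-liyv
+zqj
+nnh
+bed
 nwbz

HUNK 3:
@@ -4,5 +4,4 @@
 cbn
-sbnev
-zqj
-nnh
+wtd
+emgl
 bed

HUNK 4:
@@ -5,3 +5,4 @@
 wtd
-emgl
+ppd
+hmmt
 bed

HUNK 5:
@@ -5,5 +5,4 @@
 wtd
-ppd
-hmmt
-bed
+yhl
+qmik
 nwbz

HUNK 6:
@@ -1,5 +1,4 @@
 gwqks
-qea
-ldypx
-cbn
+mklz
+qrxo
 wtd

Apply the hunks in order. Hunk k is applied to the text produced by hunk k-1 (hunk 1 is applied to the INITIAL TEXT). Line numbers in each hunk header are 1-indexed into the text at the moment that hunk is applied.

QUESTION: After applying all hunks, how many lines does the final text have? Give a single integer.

Hunk 1: at line 1 remove [pqa] add [qea] -> 10 lines: gwqks qea ldypx cbn sbnev ktg liyv nwbz casjk wzi
Hunk 2: at line 5 remove [ktg,liyv] add [zqj,nnh,bed] -> 11 lines: gwqks qea ldypx cbn sbnev zqj nnh bed nwbz casjk wzi
Hunk 3: at line 4 remove [sbnev,zqj,nnh] add [wtd,emgl] -> 10 lines: gwqks qea ldypx cbn wtd emgl bed nwbz casjk wzi
Hunk 4: at line 5 remove [emgl] add [ppd,hmmt] -> 11 lines: gwqks qea ldypx cbn wtd ppd hmmt bed nwbz casjk wzi
Hunk 5: at line 5 remove [ppd,hmmt,bed] add [yhl,qmik] -> 10 lines: gwqks qea ldypx cbn wtd yhl qmik nwbz casjk wzi
Hunk 6: at line 1 remove [qea,ldypx,cbn] add [mklz,qrxo] -> 9 lines: gwqks mklz qrxo wtd yhl qmik nwbz casjk wzi
Final line count: 9

Answer: 9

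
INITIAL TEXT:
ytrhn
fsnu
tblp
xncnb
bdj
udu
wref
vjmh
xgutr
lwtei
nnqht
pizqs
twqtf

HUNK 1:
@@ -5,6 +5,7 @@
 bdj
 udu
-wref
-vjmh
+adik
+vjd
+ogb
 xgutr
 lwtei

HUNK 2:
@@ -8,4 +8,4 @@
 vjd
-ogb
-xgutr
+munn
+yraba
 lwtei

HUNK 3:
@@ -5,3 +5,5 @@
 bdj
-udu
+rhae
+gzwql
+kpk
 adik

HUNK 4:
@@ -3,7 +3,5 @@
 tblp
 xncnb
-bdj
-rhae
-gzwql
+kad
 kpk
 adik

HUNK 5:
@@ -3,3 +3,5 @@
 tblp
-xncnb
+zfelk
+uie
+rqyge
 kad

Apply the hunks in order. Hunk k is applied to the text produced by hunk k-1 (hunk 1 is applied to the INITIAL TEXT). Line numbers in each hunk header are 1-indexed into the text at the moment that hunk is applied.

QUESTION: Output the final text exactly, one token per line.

Answer: ytrhn
fsnu
tblp
zfelk
uie
rqyge
kad
kpk
adik
vjd
munn
yraba
lwtei
nnqht
pizqs
twqtf

Derivation:
Hunk 1: at line 5 remove [wref,vjmh] add [adik,vjd,ogb] -> 14 lines: ytrhn fsnu tblp xncnb bdj udu adik vjd ogb xgutr lwtei nnqht pizqs twqtf
Hunk 2: at line 8 remove [ogb,xgutr] add [munn,yraba] -> 14 lines: ytrhn fsnu tblp xncnb bdj udu adik vjd munn yraba lwtei nnqht pizqs twqtf
Hunk 3: at line 5 remove [udu] add [rhae,gzwql,kpk] -> 16 lines: ytrhn fsnu tblp xncnb bdj rhae gzwql kpk adik vjd munn yraba lwtei nnqht pizqs twqtf
Hunk 4: at line 3 remove [bdj,rhae,gzwql] add [kad] -> 14 lines: ytrhn fsnu tblp xncnb kad kpk adik vjd munn yraba lwtei nnqht pizqs twqtf
Hunk 5: at line 3 remove [xncnb] add [zfelk,uie,rqyge] -> 16 lines: ytrhn fsnu tblp zfelk uie rqyge kad kpk adik vjd munn yraba lwtei nnqht pizqs twqtf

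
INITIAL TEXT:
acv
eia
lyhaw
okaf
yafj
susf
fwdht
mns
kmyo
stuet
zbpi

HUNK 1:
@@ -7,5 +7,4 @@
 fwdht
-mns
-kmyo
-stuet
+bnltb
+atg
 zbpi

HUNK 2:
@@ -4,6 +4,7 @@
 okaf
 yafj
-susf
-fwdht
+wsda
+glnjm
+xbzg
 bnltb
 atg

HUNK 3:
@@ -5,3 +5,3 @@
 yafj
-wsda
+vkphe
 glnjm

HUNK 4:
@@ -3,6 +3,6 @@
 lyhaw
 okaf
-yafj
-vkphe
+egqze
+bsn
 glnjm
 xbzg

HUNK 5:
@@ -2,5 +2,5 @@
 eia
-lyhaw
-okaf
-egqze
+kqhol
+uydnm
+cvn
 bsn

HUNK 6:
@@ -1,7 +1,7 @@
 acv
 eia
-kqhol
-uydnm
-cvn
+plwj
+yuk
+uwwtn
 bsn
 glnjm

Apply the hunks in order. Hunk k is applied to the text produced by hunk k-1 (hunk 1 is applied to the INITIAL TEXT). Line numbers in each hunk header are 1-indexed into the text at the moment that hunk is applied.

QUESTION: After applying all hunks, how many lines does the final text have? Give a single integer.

Answer: 11

Derivation:
Hunk 1: at line 7 remove [mns,kmyo,stuet] add [bnltb,atg] -> 10 lines: acv eia lyhaw okaf yafj susf fwdht bnltb atg zbpi
Hunk 2: at line 4 remove [susf,fwdht] add [wsda,glnjm,xbzg] -> 11 lines: acv eia lyhaw okaf yafj wsda glnjm xbzg bnltb atg zbpi
Hunk 3: at line 5 remove [wsda] add [vkphe] -> 11 lines: acv eia lyhaw okaf yafj vkphe glnjm xbzg bnltb atg zbpi
Hunk 4: at line 3 remove [yafj,vkphe] add [egqze,bsn] -> 11 lines: acv eia lyhaw okaf egqze bsn glnjm xbzg bnltb atg zbpi
Hunk 5: at line 2 remove [lyhaw,okaf,egqze] add [kqhol,uydnm,cvn] -> 11 lines: acv eia kqhol uydnm cvn bsn glnjm xbzg bnltb atg zbpi
Hunk 6: at line 1 remove [kqhol,uydnm,cvn] add [plwj,yuk,uwwtn] -> 11 lines: acv eia plwj yuk uwwtn bsn glnjm xbzg bnltb atg zbpi
Final line count: 11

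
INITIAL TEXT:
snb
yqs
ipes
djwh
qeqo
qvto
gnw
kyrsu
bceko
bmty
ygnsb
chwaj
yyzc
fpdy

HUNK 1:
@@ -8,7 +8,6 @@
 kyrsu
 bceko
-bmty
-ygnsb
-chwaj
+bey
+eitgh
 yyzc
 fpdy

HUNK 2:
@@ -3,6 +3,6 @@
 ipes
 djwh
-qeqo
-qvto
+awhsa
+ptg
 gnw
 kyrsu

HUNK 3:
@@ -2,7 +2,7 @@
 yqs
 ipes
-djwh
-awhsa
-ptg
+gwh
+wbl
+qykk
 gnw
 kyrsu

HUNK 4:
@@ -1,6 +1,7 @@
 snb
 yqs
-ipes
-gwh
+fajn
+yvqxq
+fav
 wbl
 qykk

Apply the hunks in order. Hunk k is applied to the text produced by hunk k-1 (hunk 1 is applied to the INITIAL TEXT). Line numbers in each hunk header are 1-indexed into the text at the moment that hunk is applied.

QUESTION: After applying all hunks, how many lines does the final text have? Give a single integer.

Answer: 14

Derivation:
Hunk 1: at line 8 remove [bmty,ygnsb,chwaj] add [bey,eitgh] -> 13 lines: snb yqs ipes djwh qeqo qvto gnw kyrsu bceko bey eitgh yyzc fpdy
Hunk 2: at line 3 remove [qeqo,qvto] add [awhsa,ptg] -> 13 lines: snb yqs ipes djwh awhsa ptg gnw kyrsu bceko bey eitgh yyzc fpdy
Hunk 3: at line 2 remove [djwh,awhsa,ptg] add [gwh,wbl,qykk] -> 13 lines: snb yqs ipes gwh wbl qykk gnw kyrsu bceko bey eitgh yyzc fpdy
Hunk 4: at line 1 remove [ipes,gwh] add [fajn,yvqxq,fav] -> 14 lines: snb yqs fajn yvqxq fav wbl qykk gnw kyrsu bceko bey eitgh yyzc fpdy
Final line count: 14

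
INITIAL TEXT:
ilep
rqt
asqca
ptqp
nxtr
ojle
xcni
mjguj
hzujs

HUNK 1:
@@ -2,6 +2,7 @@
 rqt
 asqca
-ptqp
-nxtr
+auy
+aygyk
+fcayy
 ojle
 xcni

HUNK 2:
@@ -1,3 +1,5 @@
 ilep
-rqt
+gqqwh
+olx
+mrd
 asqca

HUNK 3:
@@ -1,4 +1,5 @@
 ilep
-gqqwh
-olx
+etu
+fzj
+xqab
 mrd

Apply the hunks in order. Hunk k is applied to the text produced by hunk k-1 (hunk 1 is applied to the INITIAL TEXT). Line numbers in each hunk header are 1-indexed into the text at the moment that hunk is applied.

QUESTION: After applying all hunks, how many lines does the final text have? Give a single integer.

Answer: 13

Derivation:
Hunk 1: at line 2 remove [ptqp,nxtr] add [auy,aygyk,fcayy] -> 10 lines: ilep rqt asqca auy aygyk fcayy ojle xcni mjguj hzujs
Hunk 2: at line 1 remove [rqt] add [gqqwh,olx,mrd] -> 12 lines: ilep gqqwh olx mrd asqca auy aygyk fcayy ojle xcni mjguj hzujs
Hunk 3: at line 1 remove [gqqwh,olx] add [etu,fzj,xqab] -> 13 lines: ilep etu fzj xqab mrd asqca auy aygyk fcayy ojle xcni mjguj hzujs
Final line count: 13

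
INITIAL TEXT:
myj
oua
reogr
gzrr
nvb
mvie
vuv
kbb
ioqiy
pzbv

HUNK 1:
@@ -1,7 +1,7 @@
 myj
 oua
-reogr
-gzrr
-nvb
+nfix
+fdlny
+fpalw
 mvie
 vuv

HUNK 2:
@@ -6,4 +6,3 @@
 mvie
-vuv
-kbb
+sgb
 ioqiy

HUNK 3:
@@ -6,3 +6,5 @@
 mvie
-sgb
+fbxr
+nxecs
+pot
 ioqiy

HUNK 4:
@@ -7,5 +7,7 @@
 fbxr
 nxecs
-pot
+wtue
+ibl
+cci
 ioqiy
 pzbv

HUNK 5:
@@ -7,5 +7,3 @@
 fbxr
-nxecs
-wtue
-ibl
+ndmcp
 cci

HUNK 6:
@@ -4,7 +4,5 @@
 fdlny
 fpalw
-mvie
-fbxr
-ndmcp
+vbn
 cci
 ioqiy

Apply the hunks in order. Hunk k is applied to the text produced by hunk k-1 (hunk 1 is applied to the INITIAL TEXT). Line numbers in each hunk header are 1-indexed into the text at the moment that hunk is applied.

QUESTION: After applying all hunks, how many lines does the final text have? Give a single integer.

Hunk 1: at line 1 remove [reogr,gzrr,nvb] add [nfix,fdlny,fpalw] -> 10 lines: myj oua nfix fdlny fpalw mvie vuv kbb ioqiy pzbv
Hunk 2: at line 6 remove [vuv,kbb] add [sgb] -> 9 lines: myj oua nfix fdlny fpalw mvie sgb ioqiy pzbv
Hunk 3: at line 6 remove [sgb] add [fbxr,nxecs,pot] -> 11 lines: myj oua nfix fdlny fpalw mvie fbxr nxecs pot ioqiy pzbv
Hunk 4: at line 7 remove [pot] add [wtue,ibl,cci] -> 13 lines: myj oua nfix fdlny fpalw mvie fbxr nxecs wtue ibl cci ioqiy pzbv
Hunk 5: at line 7 remove [nxecs,wtue,ibl] add [ndmcp] -> 11 lines: myj oua nfix fdlny fpalw mvie fbxr ndmcp cci ioqiy pzbv
Hunk 6: at line 4 remove [mvie,fbxr,ndmcp] add [vbn] -> 9 lines: myj oua nfix fdlny fpalw vbn cci ioqiy pzbv
Final line count: 9

Answer: 9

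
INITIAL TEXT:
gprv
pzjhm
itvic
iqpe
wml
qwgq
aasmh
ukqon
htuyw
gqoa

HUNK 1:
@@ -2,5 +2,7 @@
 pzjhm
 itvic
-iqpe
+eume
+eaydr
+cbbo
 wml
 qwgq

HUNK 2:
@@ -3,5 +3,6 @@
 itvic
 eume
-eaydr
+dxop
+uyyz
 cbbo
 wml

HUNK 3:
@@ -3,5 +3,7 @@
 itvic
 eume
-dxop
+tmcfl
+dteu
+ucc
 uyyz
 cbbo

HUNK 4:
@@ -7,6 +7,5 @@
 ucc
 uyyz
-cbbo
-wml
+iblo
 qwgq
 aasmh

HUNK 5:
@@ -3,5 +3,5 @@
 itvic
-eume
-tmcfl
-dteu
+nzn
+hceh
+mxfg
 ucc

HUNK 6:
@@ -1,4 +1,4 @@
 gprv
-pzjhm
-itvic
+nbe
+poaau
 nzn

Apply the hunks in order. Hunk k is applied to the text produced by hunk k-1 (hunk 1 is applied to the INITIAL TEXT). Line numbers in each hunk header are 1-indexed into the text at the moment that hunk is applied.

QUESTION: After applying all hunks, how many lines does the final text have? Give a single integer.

Answer: 14

Derivation:
Hunk 1: at line 2 remove [iqpe] add [eume,eaydr,cbbo] -> 12 lines: gprv pzjhm itvic eume eaydr cbbo wml qwgq aasmh ukqon htuyw gqoa
Hunk 2: at line 3 remove [eaydr] add [dxop,uyyz] -> 13 lines: gprv pzjhm itvic eume dxop uyyz cbbo wml qwgq aasmh ukqon htuyw gqoa
Hunk 3: at line 3 remove [dxop] add [tmcfl,dteu,ucc] -> 15 lines: gprv pzjhm itvic eume tmcfl dteu ucc uyyz cbbo wml qwgq aasmh ukqon htuyw gqoa
Hunk 4: at line 7 remove [cbbo,wml] add [iblo] -> 14 lines: gprv pzjhm itvic eume tmcfl dteu ucc uyyz iblo qwgq aasmh ukqon htuyw gqoa
Hunk 5: at line 3 remove [eume,tmcfl,dteu] add [nzn,hceh,mxfg] -> 14 lines: gprv pzjhm itvic nzn hceh mxfg ucc uyyz iblo qwgq aasmh ukqon htuyw gqoa
Hunk 6: at line 1 remove [pzjhm,itvic] add [nbe,poaau] -> 14 lines: gprv nbe poaau nzn hceh mxfg ucc uyyz iblo qwgq aasmh ukqon htuyw gqoa
Final line count: 14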